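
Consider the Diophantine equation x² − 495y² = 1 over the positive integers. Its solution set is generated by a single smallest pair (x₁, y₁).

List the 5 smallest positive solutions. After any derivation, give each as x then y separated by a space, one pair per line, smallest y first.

89 4
15841 712
2819609 126732
501874561 22557584
89330852249 4015123220

[22; 4,44] for √495; ℓ=2 ⇒ convergent index 1
a_0=22:  p_0=22·1+0=22,  q_0=22·0+1=1
a_1=4:  p_1=4·22+1=89,  q_1=4·1+0=4
→ (89, 4).  Check: 89²=7921, 495·4²=7920, difference 1.
n=2: (89,4)∘(89,4) = (89·89+495·4·4, 89·4+4·89) = (15841,712)
n=3: (15841,712)∘(89,4) = (89·15841+495·4·712, 89·712+4·15841) = (2819609,126732)
n=4: (2819609,126732)∘(89,4) = (89·2819609+495·4·126732, 89·126732+4·2819609) = (501874561,22557584)
n=5: (501874561,22557584)∘(89,4) = (89·501874561+495·4·22557584, 89·22557584+4·501874561) = (89330852249,4015123220)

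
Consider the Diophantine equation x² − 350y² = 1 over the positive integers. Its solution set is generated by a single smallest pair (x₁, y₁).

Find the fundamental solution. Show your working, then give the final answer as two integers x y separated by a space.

d=350: √d = [18; 1,2,2,2,1,36] (ℓ=6, even), read p_5/q_5
step 0: (18, 1)  from 18·(1,0) + (0,1)
…
step 2: (56, 3)  from 2·(19,1) + (18,1)
step 3: (131, 7)  from 2·(56,3) + (19,1)
step 4: (318, 17)  from 2·(131,7) + (56,3)
step 5: (449, 24)  from 1·(318,17) + (131,7)
fundamental: x₁=449, y₁=24  (since 201601 − 350·576 = 1)

449 24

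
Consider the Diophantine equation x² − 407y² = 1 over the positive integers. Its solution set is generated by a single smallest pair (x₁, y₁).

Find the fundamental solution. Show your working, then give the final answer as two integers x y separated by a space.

2663 132

[20; 5,1,2,1,5,40] for √407; ℓ=6 ⇒ convergent index 5
i=0: a=20 ⇒ p=20, q=1
…
i=3: a=2 ⇒ p=343, q=17
i=4: a=1 ⇒ p=464, q=23
i=5: a=5 ⇒ p=2663, q=132
fundamental: x₁=2663, y₁=132  (since 7091569 − 407·17424 = 1)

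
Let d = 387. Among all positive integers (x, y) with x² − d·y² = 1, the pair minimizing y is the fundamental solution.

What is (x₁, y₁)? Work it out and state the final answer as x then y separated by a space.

√387 → a₀=19, period (1,2,19,2,1,38); ℓ=6 even so k=5
step 0: (19, 1)  from 19·(1,0) + (0,1)
step 1: (20, 1)  from 1·(19,1) + (1,0)
step 2: (59, 3)  from 2·(20,1) + (19,1)
…
step 4: (2341, 119)  from 2·(1141,58) + (59,3)
step 5: (3482, 177)  from 1·(2341,119) + (1141,58)
(x₁, y₁) = (3482, 177);  3482² − 387·177² = 1 ✓

3482 177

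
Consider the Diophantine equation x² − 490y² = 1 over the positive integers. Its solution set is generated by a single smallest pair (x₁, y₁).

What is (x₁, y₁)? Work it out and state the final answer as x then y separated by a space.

1039681 46968

[22; 7,2,1,4,4,4,1,2,7,44] for √490; ℓ=10 ⇒ convergent index 9
k=0  a_k=22  p_k/q_k = 22/1
k=1  a_k=7  p_k/q_k = 155/7
k=2  a_k=2  p_k/q_k = 332/15
k=3  a_k=1  p_k/q_k = 487/22
k=4  a_k=4  p_k/q_k = 2280/103
k=5  a_k=4  p_k/q_k = 9607/434
…
k=8  a_k=2  p_k/q_k = 141338/6385
k=9  a_k=7  p_k/q_k = 1039681/46968
(x₁, y₁) = (1039681, 46968);  1039681² − 490·46968² = 1 ✓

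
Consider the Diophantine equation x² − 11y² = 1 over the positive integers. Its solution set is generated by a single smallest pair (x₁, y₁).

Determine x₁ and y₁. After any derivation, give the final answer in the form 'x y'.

√11 → a₀=3, period (3,6); ℓ=2 even so k=1
k=0  a_k=3  p_k/q_k = 3/1
k=1  a_k=3  p_k/q_k = 10/3
→ (10, 3).  Check: 10²=100, 11·3²=99, difference 1.

10 3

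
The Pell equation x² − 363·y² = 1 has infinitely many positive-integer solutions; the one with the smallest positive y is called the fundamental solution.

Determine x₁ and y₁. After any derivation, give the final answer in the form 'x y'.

√363 → a₀=19, period (19,38); ℓ=2 even so k=1
a_0=19:  p_0=19·1+0=19,  q_0=19·0+1=1
a_1=19:  p_1=19·19+1=362,  q_1=19·1+0=19
→ (362, 19).  Check: 362²=131044, 363·19²=131043, difference 1.

362 19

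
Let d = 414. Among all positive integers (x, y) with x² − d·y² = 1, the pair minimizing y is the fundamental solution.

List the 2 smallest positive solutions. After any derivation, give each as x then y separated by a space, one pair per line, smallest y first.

√414 = [20; 2,1,7,2,7,1,2,40, …], period ℓ=8 (even) → k=7
step 0: (20, 1)  from 20·(1,0) + (0,1)
step 1: (41, 2)  from 2·(20,1) + (1,0)
step 2: (61, 3)  from 1·(41,2) + (20,1)
step 3: (468, 23)  from 7·(61,3) + (41,2)
step 4: (997, 49)  from 2·(468,23) + (61,3)
step 5: (7447, 366)  from 7·(997,49) + (468,23)
step 6: (8444, 415)  from 1·(7447,366) + (997,49)
step 7: (24335, 1196)  from 2·(8444,415) + (7447,366)
fundamental: x₁=24335, y₁=1196  (since 592192225 − 414·1430416 = 1)
n=2: (24335,1196)∘(24335,1196) = (24335·24335+414·1196·1196, 24335·1196+1196·24335) = (1184384449,58209320)

24335 1196
1184384449 58209320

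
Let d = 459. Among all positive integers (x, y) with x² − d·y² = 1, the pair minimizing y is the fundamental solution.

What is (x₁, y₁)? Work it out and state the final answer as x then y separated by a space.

d=459: √d = [21; 2,2,1,4,21,4,1,2,2,42] (ℓ=10, even), read p_9/q_9
step 0: (21, 1)  from 21·(1,0) + (0,1)
…
step 2: (107, 5)  from 2·(43,2) + (21,1)
…
step 8: (212079, 9899)  from 2·(75692,3533) + (60695,2833)
step 9: (499850, 23331)  from 2·(212079,9899) + (75692,3533)
(x₁, y₁) = (499850, 23331);  499850² − 459·23331² = 1 ✓

499850 23331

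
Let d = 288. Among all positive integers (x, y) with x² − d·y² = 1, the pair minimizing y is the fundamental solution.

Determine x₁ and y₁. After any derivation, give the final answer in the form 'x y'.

17 1

d=288: √d = [16; 1,32] (ℓ=2, even), read p_1/q_1
i=0: a=16 ⇒ p=16, q=1
i=1: a=1 ⇒ p=17, q=1
→ (17, 1).  Check: 17²=289, 288·1²=288, difference 1.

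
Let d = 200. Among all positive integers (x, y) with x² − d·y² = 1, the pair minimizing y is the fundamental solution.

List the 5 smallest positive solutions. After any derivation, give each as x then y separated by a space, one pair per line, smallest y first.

√200 → a₀=14, period (7,28); ℓ=2 even so k=1
step 0: (14, 1)  from 14·(1,0) + (0,1)
step 1: (99, 7)  from 7·(14,1) + (1,0)
(x₁, y₁) = (99, 7);  99² − 200·7² = 1 ✓
(99+7√200)^2 = 19601 + 1386√200
(99+7√200)^3 = 3880899 + 274421√200
(99+7√200)^4 = 768398401 + 54333972√200
(99+7√200)^5 = 152139002499 + 10757852035√200

99 7
19601 1386
3880899 274421
768398401 54333972
152139002499 10757852035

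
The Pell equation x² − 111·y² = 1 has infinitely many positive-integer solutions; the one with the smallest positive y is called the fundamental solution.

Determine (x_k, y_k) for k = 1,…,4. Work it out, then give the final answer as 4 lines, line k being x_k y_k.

295 28
174049 16520
102688615 9746772
60586108801 5750578960

√111 → a₀=10, period (1,1,6,1,1,20); ℓ=6 even so k=5
step 0: (10, 1)  from 10·(1,0) + (0,1)
…
step 4: (158, 15)  from 1·(137,13) + (21,2)
step 5: (295, 28)  from 1·(158,15) + (137,13)
(x₁, y₁) = (295, 28);  295² − 111·28² = 1 ✓
(x_2, y_2) = (295·295 + 111·28·28, 295·28 + 28·295) = (174049, 16520)
(x_3, y_3) = (295·174049 + 111·28·16520, 295·16520 + 28·174049) = (102688615, 9746772)
(x_4, y_4) = (295·102688615 + 111·28·9746772, 295·9746772 + 28·102688615) = (60586108801, 5750578960)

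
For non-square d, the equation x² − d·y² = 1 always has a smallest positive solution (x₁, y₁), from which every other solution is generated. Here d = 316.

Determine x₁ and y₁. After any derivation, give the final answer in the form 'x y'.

12799 720

[17; 1,3,2,8,2,3,1,34] for √316; ℓ=8 ⇒ convergent index 7
k=0  a_k=17  p_k/q_k = 17/1
…
k=2  a_k=3  p_k/q_k = 71/4
k=3  a_k=2  p_k/q_k = 160/9
k=4  a_k=8  p_k/q_k = 1351/76
…
k=6  a_k=3  p_k/q_k = 9937/559
k=7  a_k=1  p_k/q_k = 12799/720
fundamental: x₁=12799, y₁=720  (since 163814401 − 316·518400 = 1)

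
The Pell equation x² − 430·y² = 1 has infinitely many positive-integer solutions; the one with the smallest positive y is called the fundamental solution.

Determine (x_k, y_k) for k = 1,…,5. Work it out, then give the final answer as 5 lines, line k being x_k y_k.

2862251 138030
16384961574001 790153011060
93795745300289010251 4523232492118854090
536933931562978654798296001 25893253447598574322902120
3073679365100040639604854765306251 148225981147280410676109712890150

[20; 1,2,1,3,1,…,2,1,40] for √430; ℓ=14 ⇒ convergent index 13
k=0  a_k=20  p_k/q_k = 20/1
k=1  a_k=1  p_k/q_k = 21/1
…
k=3  a_k=1  p_k/q_k = 83/4
…
k=6  a_k=6  p_k/q_k = 2675/129
k=7  a_k=8  p_k/q_k = 21794/1051
…
k=10  a_k=3  p_k/q_k = 599138/28893
k=11  a_k=1  p_k/q_k = 754371/36379
k=12  a_k=2  p_k/q_k = 2107880/101651
k=13  a_k=1  p_k/q_k = 2862251/138030
→ (2862251, 138030).  Check: 2862251²=8192480787001, 430·138030²=8192480787000, difference 1.
(2862251+138030√430)^2 = 16384961574001 + 790153011060√430
(2862251+138030√430)^3 = 93795745300289010251 + 4523232492118854090√430
(2862251+138030√430)^4 = 536933931562978654798296001 + 25893253447598574322902120√430
(2862251+138030√430)^5 = 3073679365100040639604854765306251 + 148225981147280410676109712890150√430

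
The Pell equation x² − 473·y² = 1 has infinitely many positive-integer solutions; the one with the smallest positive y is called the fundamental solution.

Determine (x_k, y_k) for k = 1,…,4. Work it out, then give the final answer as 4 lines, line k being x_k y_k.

87 4
15137 696
2633751 121100
458257537 21070704

√473 → a₀=21, period (1,2,1,42); ℓ=4 even so k=3
step 0: (21, 1)  from 21·(1,0) + (0,1)
…
step 2: (65, 3)  from 2·(22,1) + (21,1)
step 3: (87, 4)  from 1·(65,3) + (22,1)
→ (87, 4).  Check: 87²=7569, 473·4²=7568, difference 1.
(x_2, y_2) = (87·87 + 473·4·4, 87·4 + 4·87) = (15137, 696)
(x_3, y_3) = (87·15137 + 473·4·696, 87·696 + 4·15137) = (2633751, 121100)
(x_4, y_4) = (87·2633751 + 473·4·121100, 87·121100 + 4·2633751) = (458257537, 21070704)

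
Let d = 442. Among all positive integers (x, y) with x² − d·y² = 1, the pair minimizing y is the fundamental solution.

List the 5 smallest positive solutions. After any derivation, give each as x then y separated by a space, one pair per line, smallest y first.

[21; 42] for √442; ℓ=1 ⇒ convergent index 1
k=0  a_k=21  p_k/q_k = 21/1
k=1  a_k=42  p_k/q_k = 883/42
(x₁, y₁) = (883, 42);  883² − 442·42² = 1 ✓
(883+42√442)^2 = 1559377 + 74172√442
(883+42√442)^3 = 2753858899 + 130987710√442
(883+42√442)^4 = 4863313256257 + 231324221688√442
(883+42√442)^5 = 8588608456690963 + 408518444513298√442

883 42
1559377 74172
2753858899 130987710
4863313256257 231324221688
8588608456690963 408518444513298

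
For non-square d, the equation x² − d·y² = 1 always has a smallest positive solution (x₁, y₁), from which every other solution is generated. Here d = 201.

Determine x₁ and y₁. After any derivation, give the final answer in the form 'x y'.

515095 36332

√201 → a₀=14, period (5,1,1,1,2,…,1,5,28); ℓ=14 even so k=13
a_0=14:  p_0=14·1+0=14,  q_0=14·0+1=1
…
a_2=1:  p_2=1·71+14=85,  q_2=1·5+1=6
a_3=1:  p_3=1·85+71=156,  q_3=1·6+5=11
…
a_5=2:  p_5=2·241+156=638,  q_5=2·17+11=45
…
a_8=1:  p_8=1·7670+879=8549,  q_8=1·541+62=603
…
a_10=1:  p_10=1·24768+8549=33317,  q_10=1·1747+603=2350
…
a_12=1:  p_12=1·58085+33317=91402,  q_12=1·4097+2350=6447
a_13=5:  p_13=5·91402+58085=515095,  q_13=5·6447+4097=36332
fundamental: x₁=515095, y₁=36332  (since 265322859025 − 201·1320014224 = 1)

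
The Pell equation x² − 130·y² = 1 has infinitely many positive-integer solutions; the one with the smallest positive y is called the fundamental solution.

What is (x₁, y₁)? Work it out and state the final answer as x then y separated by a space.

√130 = [11; 2,2,22, …], period ℓ=3 (odd) → k=5
i=0: a=11 ⇒ p=11, q=1
i=1: a=2 ⇒ p=23, q=2
i=2: a=2 ⇒ p=57, q=5
i=3: a=22 ⇒ p=1277, q=112
i=4: a=2 ⇒ p=2611, q=229
i=5: a=2 ⇒ p=6499, q=570
(x₁, y₁) = (6499, 570);  6499² − 130·570² = 1 ✓

6499 570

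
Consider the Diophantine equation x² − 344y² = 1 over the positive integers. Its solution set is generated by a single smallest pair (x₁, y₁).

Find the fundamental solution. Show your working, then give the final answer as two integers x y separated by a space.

10405 561

√344 → a₀=18, period (1,1,4,1,3,1,4,1,1,36); ℓ=10 even so k=9
step 0: (18, 1)  from 18·(1,0) + (0,1)
step 1: (19, 1)  from 1·(18,1) + (1,0)
step 2: (37, 2)  from 1·(19,1) + (18,1)
step 3: (167, 9)  from 4·(37,2) + (19,1)
step 4: (204, 11)  from 1·(167,9) + (37,2)
step 5: (779, 42)  from 3·(204,11) + (167,9)
…
step 7: (4711, 254)  from 4·(983,53) + (779,42)
step 8: (5694, 307)  from 1·(4711,254) + (983,53)
step 9: (10405, 561)  from 1·(5694,307) + (4711,254)
→ (10405, 561).  Check: 10405²=108264025, 344·561²=108264024, difference 1.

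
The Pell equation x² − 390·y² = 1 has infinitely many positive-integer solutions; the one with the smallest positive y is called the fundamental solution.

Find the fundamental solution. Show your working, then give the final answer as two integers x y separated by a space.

√390 → a₀=19, period (1,2,1,38); ℓ=4 even so k=3
k=0  a_k=19  p_k/q_k = 19/1
k=1  a_k=1  p_k/q_k = 20/1
k=2  a_k=2  p_k/q_k = 59/3
k=3  a_k=1  p_k/q_k = 79/4
→ (79, 4).  Check: 79²=6241, 390·4²=6240, difference 1.

79 4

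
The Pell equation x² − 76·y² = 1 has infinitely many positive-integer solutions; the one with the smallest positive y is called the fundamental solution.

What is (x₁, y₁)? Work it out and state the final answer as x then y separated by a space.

[8; 1,2,1,1,5,4,5,1,1,2,1,16] for √76; ℓ=12 ⇒ convergent index 11
i=0: a=8 ⇒ p=8, q=1
…
i=2: a=2 ⇒ p=26, q=3
i=3: a=1 ⇒ p=35, q=4
…
i=6: a=4 ⇒ p=1421, q=163
…
i=8: a=1 ⇒ p=8866, q=1017
i=9: a=1 ⇒ p=16311, q=1871
i=10: a=2 ⇒ p=41488, q=4759
i=11: a=1 ⇒ p=57799, q=6630
(x₁, y₁) = (57799, 6630);  57799² − 76·6630² = 1 ✓

57799 6630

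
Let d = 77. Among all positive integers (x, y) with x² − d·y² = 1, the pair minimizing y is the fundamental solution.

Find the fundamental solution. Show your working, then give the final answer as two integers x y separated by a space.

d=77: √d = [8; 1,3,2,3,1,16] (ℓ=6, even), read p_5/q_5
k=0  a_k=8  p_k/q_k = 8/1
…
k=3  a_k=2  p_k/q_k = 79/9
k=4  a_k=3  p_k/q_k = 272/31
k=5  a_k=1  p_k/q_k = 351/40
(x₁, y₁) = (351, 40);  351² − 77·40² = 1 ✓

351 40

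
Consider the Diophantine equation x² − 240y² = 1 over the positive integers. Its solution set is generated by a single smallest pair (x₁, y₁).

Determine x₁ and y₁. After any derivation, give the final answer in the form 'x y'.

√240 = [15; 2,30, …], period ℓ=2 (even) → k=1
k=0  a_k=15  p_k/q_k = 15/1
k=1  a_k=2  p_k/q_k = 31/2
fundamental: x₁=31, y₁=2  (since 961 − 240·4 = 1)

31 2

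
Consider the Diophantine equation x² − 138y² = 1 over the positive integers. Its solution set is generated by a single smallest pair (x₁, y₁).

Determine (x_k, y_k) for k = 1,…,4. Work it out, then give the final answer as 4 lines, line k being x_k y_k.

47 4
4417 376
415151 35340
39019777 3321584

√138 → a₀=11, period (1,2,1,22); ℓ=4 even so k=3
step 0: (11, 1)  from 11·(1,0) + (0,1)
step 1: (12, 1)  from 1·(11,1) + (1,0)
step 2: (35, 3)  from 2·(12,1) + (11,1)
step 3: (47, 4)  from 1·(35,3) + (12,1)
fundamental: x₁=47, y₁=4  (since 2209 − 138·16 = 1)
n=2: (47,4)∘(47,4) = (47·47+138·4·4, 47·4+4·47) = (4417,376)
n=3: (4417,376)∘(47,4) = (47·4417+138·4·376, 47·376+4·4417) = (415151,35340)
n=4: (415151,35340)∘(47,4) = (47·415151+138·4·35340, 47·35340+4·415151) = (39019777,3321584)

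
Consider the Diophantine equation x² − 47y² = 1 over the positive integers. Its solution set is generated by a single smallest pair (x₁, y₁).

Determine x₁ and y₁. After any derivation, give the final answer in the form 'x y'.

√47 → a₀=6, period (1,5,1,12); ℓ=4 even so k=3
a_0=6:  p_0=6·1+0=6,  q_0=6·0+1=1
a_1=1:  p_1=1·6+1=7,  q_1=1·1+0=1
a_2=5:  p_2=5·7+6=41,  q_2=5·1+1=6
a_3=1:  p_3=1·41+7=48,  q_3=1·6+1=7
→ (48, 7).  Check: 48²=2304, 47·7²=2303, difference 1.

48 7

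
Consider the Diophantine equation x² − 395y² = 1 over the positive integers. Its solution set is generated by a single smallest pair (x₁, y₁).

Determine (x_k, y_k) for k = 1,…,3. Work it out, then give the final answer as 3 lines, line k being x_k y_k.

√395 = [19; 1,6,1,38, …], period ℓ=4 (even) → k=3
k=0  a_k=19  p_k/q_k = 19/1
k=1  a_k=1  p_k/q_k = 20/1
k=2  a_k=6  p_k/q_k = 139/7
k=3  a_k=1  p_k/q_k = 159/8
→ (159, 8).  Check: 159²=25281, 395·8²=25280, difference 1.
(x_2, y_2) = (159·159 + 395·8·8, 159·8 + 8·159) = (50561, 2544)
(x_3, y_3) = (159·50561 + 395·8·2544, 159·2544 + 8·50561) = (16078239, 808984)

159 8
50561 2544
16078239 808984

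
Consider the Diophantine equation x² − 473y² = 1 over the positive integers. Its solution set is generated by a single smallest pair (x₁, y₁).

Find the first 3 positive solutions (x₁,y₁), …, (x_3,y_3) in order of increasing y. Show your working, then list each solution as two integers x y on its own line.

87 4
15137 696
2633751 121100

√473 → a₀=21, period (1,2,1,42); ℓ=4 even so k=3
a_0=21:  p_0=21·1+0=21,  q_0=21·0+1=1
a_1=1:  p_1=1·21+1=22,  q_1=1·1+0=1
a_2=2:  p_2=2·22+21=65,  q_2=2·1+1=3
a_3=1:  p_3=1·65+22=87,  q_3=1·3+1=4
(x₁, y₁) = (87, 4);  87² − 473·4² = 1 ✓
(87+4√473)^2 = 15137 + 696√473
(87+4√473)^3 = 2633751 + 121100√473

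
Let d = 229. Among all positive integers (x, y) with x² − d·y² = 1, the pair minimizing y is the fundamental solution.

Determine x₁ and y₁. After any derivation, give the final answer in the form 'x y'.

5848201 386460

√229 = [15; 7,1,1,7,30, …], period ℓ=5 (odd) → k=9
step 0: (15, 1)  from 15·(1,0) + (0,1)
…
step 3: (227, 15)  from 1·(121,8) + (106,7)
…
step 8: (776325, 51301)  from 1·(413926,27353) + (362399,23948)
step 9: (5848201, 386460)  from 7·(776325,51301) + (413926,27353)
(x₁, y₁) = (5848201, 386460);  5848201² − 229·386460² = 1 ✓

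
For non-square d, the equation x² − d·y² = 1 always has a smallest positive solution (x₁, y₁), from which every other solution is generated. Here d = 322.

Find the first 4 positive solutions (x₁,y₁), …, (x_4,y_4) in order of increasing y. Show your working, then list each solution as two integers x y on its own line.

323 18
208657 11628
134792099 7511670
87075487297 4852527192

√322 → a₀=17, period (1,16,1,34); ℓ=4 even so k=3
i=0: a=17 ⇒ p=17, q=1
…
i=2: a=16 ⇒ p=305, q=17
i=3: a=1 ⇒ p=323, q=18
→ (323, 18).  Check: 323²=104329, 322·18²=104328, difference 1.
k=2:  x_2 = 323·323+322·18·18 = 208657,  y_2 = 323·18+18·323 = 11628
k=3:  x_3 = 323·208657+322·18·11628 = 134792099,  y_3 = 323·11628+18·208657 = 7511670
k=4:  x_4 = 323·134792099+322·18·7511670 = 87075487297,  y_4 = 323·7511670+18·134792099 = 4852527192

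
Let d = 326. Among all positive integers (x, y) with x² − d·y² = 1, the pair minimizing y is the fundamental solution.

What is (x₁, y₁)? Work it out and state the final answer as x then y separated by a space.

325 18

[18; 18,36] for √326; ℓ=2 ⇒ convergent index 1
a_0=18:  p_0=18·1+0=18,  q_0=18·0+1=1
a_1=18:  p_1=18·18+1=325,  q_1=18·1+0=18
fundamental: x₁=325, y₁=18  (since 105625 − 326·324 = 1)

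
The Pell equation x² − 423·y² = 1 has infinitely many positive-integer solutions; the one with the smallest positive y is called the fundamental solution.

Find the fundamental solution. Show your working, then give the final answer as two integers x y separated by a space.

4607 224

d=423: √d = [20; 1,1,3,4,3,1,1,40] (ℓ=8, even), read p_7/q_7
k=0  a_k=20  p_k/q_k = 20/1
…
k=3  a_k=3  p_k/q_k = 144/7
k=4  a_k=4  p_k/q_k = 617/30
k=5  a_k=3  p_k/q_k = 1995/97
k=6  a_k=1  p_k/q_k = 2612/127
k=7  a_k=1  p_k/q_k = 4607/224
fundamental: x₁=4607, y₁=224  (since 21224449 − 423·50176 = 1)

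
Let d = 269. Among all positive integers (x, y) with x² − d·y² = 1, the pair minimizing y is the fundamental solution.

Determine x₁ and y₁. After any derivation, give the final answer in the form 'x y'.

[16; 2,2,32] for √269; ℓ=3 ⇒ convergent index 5
k=0  a_k=16  p_k/q_k = 16/1
k=1  a_k=2  p_k/q_k = 33/2
k=2  a_k=2  p_k/q_k = 82/5
k=3  a_k=32  p_k/q_k = 2657/162
k=4  a_k=2  p_k/q_k = 5396/329
k=5  a_k=2  p_k/q_k = 13449/820
fundamental: x₁=13449, y₁=820  (since 180875601 − 269·672400 = 1)

13449 820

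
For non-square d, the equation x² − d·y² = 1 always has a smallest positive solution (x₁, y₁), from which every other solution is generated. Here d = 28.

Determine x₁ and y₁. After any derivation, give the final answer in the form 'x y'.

127 24

d=28: √d = [5; 3,2,3,10] (ℓ=4, even), read p_3/q_3
i=0: a=5 ⇒ p=5, q=1
i=1: a=3 ⇒ p=16, q=3
i=2: a=2 ⇒ p=37, q=7
i=3: a=3 ⇒ p=127, q=24
fundamental: x₁=127, y₁=24  (since 16129 − 28·576 = 1)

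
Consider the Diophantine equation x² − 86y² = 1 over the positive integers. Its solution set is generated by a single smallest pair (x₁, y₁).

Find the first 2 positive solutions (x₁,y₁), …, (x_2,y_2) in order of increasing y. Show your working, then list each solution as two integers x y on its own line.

10405 1122
216528049 23348820

d=86: √d = [9; 3,1,1,1,8,1,1,1,3,18] (ℓ=10, even), read p_9/q_9
i=0: a=9 ⇒ p=9, q=1
i=1: a=3 ⇒ p=28, q=3
…
i=4: a=1 ⇒ p=102, q=11
…
i=6: a=1 ⇒ p=983, q=106
…
i=8: a=1 ⇒ p=2847, q=307
i=9: a=3 ⇒ p=10405, q=1122
→ (10405, 1122).  Check: 10405²=108264025, 86·1122²=108264024, difference 1.
n=2: (10405,1122)∘(10405,1122) = (10405·10405+86·1122·1122, 10405·1122+1122·10405) = (216528049,23348820)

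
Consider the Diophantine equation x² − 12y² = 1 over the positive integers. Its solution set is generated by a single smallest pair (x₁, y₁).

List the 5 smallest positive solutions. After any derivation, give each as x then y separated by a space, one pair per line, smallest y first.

d=12: √d = [3; 2,6] (ℓ=2, even), read p_1/q_1
a_0=3:  p_0=3·1+0=3,  q_0=3·0+1=1
a_1=2:  p_1=2·3+1=7,  q_1=2·1+0=2
fundamental: x₁=7, y₁=2  (since 49 − 12·4 = 1)
(7+2√12)^2 = 97 + 28√12
(7+2√12)^3 = 1351 + 390√12
(7+2√12)^4 = 18817 + 5432√12
(7+2√12)^5 = 262087 + 75658√12

7 2
97 28
1351 390
18817 5432
262087 75658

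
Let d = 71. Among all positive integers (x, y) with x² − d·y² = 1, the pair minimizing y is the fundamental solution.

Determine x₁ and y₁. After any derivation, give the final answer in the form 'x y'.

d=71: √d = [8; 2,2,1,7,1,2,2,16] (ℓ=8, even), read p_7/q_7
k=0  a_k=8  p_k/q_k = 8/1
…
k=2  a_k=2  p_k/q_k = 42/5
k=3  a_k=1  p_k/q_k = 59/7
k=4  a_k=7  p_k/q_k = 455/54
k=5  a_k=1  p_k/q_k = 514/61
k=6  a_k=2  p_k/q_k = 1483/176
k=7  a_k=2  p_k/q_k = 3480/413
(x₁, y₁) = (3480, 413);  3480² − 71·413² = 1 ✓

3480 413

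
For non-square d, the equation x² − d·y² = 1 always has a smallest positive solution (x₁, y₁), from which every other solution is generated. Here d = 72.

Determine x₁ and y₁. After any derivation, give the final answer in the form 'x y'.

17 2

[8; 2,16] for √72; ℓ=2 ⇒ convergent index 1
step 0: (8, 1)  from 8·(1,0) + (0,1)
step 1: (17, 2)  from 2·(8,1) + (1,0)
(x₁, y₁) = (17, 2);  17² − 72·2² = 1 ✓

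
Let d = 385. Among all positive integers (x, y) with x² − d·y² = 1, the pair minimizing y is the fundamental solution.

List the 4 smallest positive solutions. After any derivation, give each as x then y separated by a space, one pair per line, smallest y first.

d=385: √d = [19; 1,1,1,1,1,…,1,1,38] (ℓ=16, even), read p_15/q_15
step 0: (19, 1)  from 19·(1,0) + (0,1)
step 1: (20, 1)  from 1·(19,1) + (1,0)
step 2: (39, 2)  from 1·(20,1) + (19,1)
step 3: (59, 3)  from 1·(39,2) + (20,1)
step 4: (98, 5)  from 1·(59,3) + (39,2)
…
step 6: (569, 29)  from 3·(157,8) + (98,5)
step 7: (726, 37)  from 1·(569,29) + (157,8)
step 8: (2021, 103)  from 2·(726,37) + (569,29)
step 9: (2747, 140)  from 1·(2021,103) + (726,37)
…
step 11: (13009, 663)  from 1·(10262,523) + (2747,140)
step 12: (23271, 1186)  from 1·(13009,663) + (10262,523)
step 13: (36280, 1849)  from 1·(23271,1186) + (13009,663)
step 14: (59551, 3035)  from 1·(36280,1849) + (23271,1186)
step 15: (95831, 4884)  from 1·(59551,3035) + (36280,1849)
fundamental: x₁=95831, y₁=4884  (since 9183580561 − 385·23853456 = 1)
(95831+4884√385)^2 = 18367161121 + 936077208√385
(95831+4884√385)^3 = 3520286834677271 + 179410429834812√385
(95831+4884√385)^4 = 674705215289547953281 + 34386161802063660336√385

95831 4884
18367161121 936077208
3520286834677271 179410429834812
674705215289547953281 34386161802063660336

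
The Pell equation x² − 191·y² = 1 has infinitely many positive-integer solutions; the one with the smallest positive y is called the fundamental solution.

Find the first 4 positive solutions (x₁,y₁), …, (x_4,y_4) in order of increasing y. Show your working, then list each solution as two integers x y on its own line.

√191 → a₀=13, period (1,4,1,1,3,…,4,1,26); ℓ=16 even so k=15
k=0  a_k=13  p_k/q_k = 13/1
…
k=5  a_k=3  p_k/q_k = 539/39
…
k=7  a_k=2  p_k/q_k = 2999/217
k=8  a_k=13  p_k/q_k = 40217/2910
…
k=10  a_k=2  p_k/q_k = 207083/14984
…
k=14  a_k=4  p_k/q_k = 7377553/533821
k=15  a_k=1  p_k/q_k = 8994000/650783
(x₁, y₁) = (8994000, 650783);  8994000² − 191·650783² = 1 ✓
(x_2, y_2) = (8994000·8994000 + 191·650783·650783, 8994000·650783 + 650783·8994000) = (161784071999999, 11706284604000)
(x_3, y_3) = (8994000·161784071999999 + 191·650783·11706284604000, 8994000·11706284604000 + 650783·161784071999999) = (2910171887135973018000, 210572647456751349217)
(x_4, y_4) = (8994000·2910171887135973018000 + 191·650783·210572647456751349217, 8994000·210572647456751349217 + 650783·2910171887135973018000) = (52348171905801720863712000001, 3787780782452031563430792000)

8994000 650783
161784071999999 11706284604000
2910171887135973018000 210572647456751349217
52348171905801720863712000001 3787780782452031563430792000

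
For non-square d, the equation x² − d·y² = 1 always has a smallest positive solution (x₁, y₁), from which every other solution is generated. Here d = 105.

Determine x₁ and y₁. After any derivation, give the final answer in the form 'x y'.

√105 = [10; 4,20, …], period ℓ=2 (even) → k=1
i=0: a=10 ⇒ p=10, q=1
i=1: a=4 ⇒ p=41, q=4
→ (41, 4).  Check: 41²=1681, 105·4²=1680, difference 1.

41 4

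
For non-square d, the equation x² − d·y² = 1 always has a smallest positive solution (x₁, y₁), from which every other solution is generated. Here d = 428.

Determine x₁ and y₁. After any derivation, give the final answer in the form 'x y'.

√428 = [20; 1,2,4,1,5,10,5,1,4,2,1,40, …], period ℓ=12 (even) → k=11
k=0  a_k=20  p_k/q_k = 20/1
k=1  a_k=1  p_k/q_k = 21/1
k=2  a_k=2  p_k/q_k = 62/3
…
k=4  a_k=1  p_k/q_k = 331/16
k=5  a_k=5  p_k/q_k = 1924/93
k=6  a_k=10  p_k/q_k = 19571/946
k=7  a_k=5  p_k/q_k = 99779/4823
k=8  a_k=1  p_k/q_k = 119350/5769
…
k=10  a_k=2  p_k/q_k = 1273708/61567
k=11  a_k=1  p_k/q_k = 1850887/89466
→ (1850887, 89466).  Check: 1850887²=3425782686769, 428·89466²=3425782686768, difference 1.

1850887 89466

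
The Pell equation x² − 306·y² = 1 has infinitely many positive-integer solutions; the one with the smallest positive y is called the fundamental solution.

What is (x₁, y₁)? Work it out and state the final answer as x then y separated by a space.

√306 = [17; 2,34, …], period ℓ=2 (even) → k=1
k=0  a_k=17  p_k/q_k = 17/1
k=1  a_k=2  p_k/q_k = 35/2
fundamental: x₁=35, y₁=2  (since 1225 − 306·4 = 1)

35 2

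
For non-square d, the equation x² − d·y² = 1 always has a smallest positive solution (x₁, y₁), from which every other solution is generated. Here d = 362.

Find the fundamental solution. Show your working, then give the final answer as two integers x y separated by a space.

d=362: √d = [19; 38] (ℓ=1, odd), read p_1/q_1
k=0  a_k=19  p_k/q_k = 19/1
k=1  a_k=38  p_k/q_k = 723/38
(x₁, y₁) = (723, 38);  723² − 362·38² = 1 ✓

723 38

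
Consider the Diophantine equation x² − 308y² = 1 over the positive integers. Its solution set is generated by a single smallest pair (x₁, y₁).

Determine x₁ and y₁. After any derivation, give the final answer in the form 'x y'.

√308 → a₀=17, period (1,1,4,1,1,34); ℓ=6 even so k=5
step 0: (17, 1)  from 17·(1,0) + (0,1)
step 1: (18, 1)  from 1·(17,1) + (1,0)
step 2: (35, 2)  from 1·(18,1) + (17,1)
…
step 4: (193, 11)  from 1·(158,9) + (35,2)
step 5: (351, 20)  from 1·(193,11) + (158,9)
fundamental: x₁=351, y₁=20  (since 123201 − 308·400 = 1)

351 20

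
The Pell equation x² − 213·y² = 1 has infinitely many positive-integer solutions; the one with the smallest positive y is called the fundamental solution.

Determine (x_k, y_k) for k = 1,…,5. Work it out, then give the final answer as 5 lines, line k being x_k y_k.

194399 13320
75581942401 5178789360
29386108041429599 2013502945575960
11425260034216163289601 782845918228863306720
4442118250753789746628859999 304368927313532092980546600

d=213: √d = [14; 1,1,2,6,1,8,1,6,2,1,1,28] (ℓ=12, even), read p_11/q_11
k=0  a_k=14  p_k/q_k = 14/1
…
k=2  a_k=1  p_k/q_k = 29/2
k=3  a_k=2  p_k/q_k = 73/5
k=4  a_k=6  p_k/q_k = 467/32
k=5  a_k=1  p_k/q_k = 540/37
k=6  a_k=8  p_k/q_k = 4787/328
…
k=9  a_k=2  p_k/q_k = 78825/5401
k=10  a_k=1  p_k/q_k = 115574/7919
k=11  a_k=1  p_k/q_k = 194399/13320
→ (194399, 13320).  Check: 194399²=37790971201, 213·13320²=37790971200, difference 1.
n=2: (194399,13320)∘(194399,13320) = (194399·194399+213·13320·13320, 194399·13320+13320·194399) = (75581942401,5178789360)
n=3: (75581942401,5178789360)∘(194399,13320) = (194399·75581942401+213·13320·5178789360, 194399·5178789360+13320·75581942401) = (29386108041429599,2013502945575960)
n=4: (29386108041429599,2013502945575960)∘(194399,13320) = (194399·29386108041429599+213·13320·2013502945575960, 194399·2013502945575960+13320·29386108041429599) = (11425260034216163289601,782845918228863306720)
n=5: (11425260034216163289601,782845918228863306720)∘(194399,13320) = (194399·11425260034216163289601+213·13320·782845918228863306720, 194399·782845918228863306720+13320·11425260034216163289601) = (4442118250753789746628859999,304368927313532092980546600)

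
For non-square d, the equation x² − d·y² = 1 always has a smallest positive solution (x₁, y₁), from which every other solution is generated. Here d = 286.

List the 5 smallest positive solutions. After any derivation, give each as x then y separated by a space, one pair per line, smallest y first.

561835 33222
631317134449 37330564740
709392124465745995 41947235681362578
797122648497793485067201 47134850318039357456520
895702806436806213240996001675 52964017256829337557486465822

[16; 1,10,3,3,2,3,3,10,1,32] for √286; ℓ=10 ⇒ convergent index 9
k=0  a_k=16  p_k/q_k = 16/1
k=1  a_k=1  p_k/q_k = 17/1
k=2  a_k=10  p_k/q_k = 186/11
k=3  a_k=3  p_k/q_k = 575/34
k=4  a_k=3  p_k/q_k = 1911/113
k=5  a_k=2  p_k/q_k = 4397/260
k=6  a_k=3  p_k/q_k = 15102/893
…
k=8  a_k=10  p_k/q_k = 512132/30283
k=9  a_k=1  p_k/q_k = 561835/33222
→ (561835, 33222).  Check: 561835²=315658567225, 286·33222²=315658567224, difference 1.
(x_2, y_2) = (561835·561835 + 286·33222·33222, 561835·33222 + 33222·561835) = (631317134449, 37330564740)
(x_3, y_3) = (561835·631317134449 + 286·33222·37330564740, 561835·37330564740 + 33222·631317134449) = (709392124465745995, 41947235681362578)
(x_4, y_4) = (561835·709392124465745995 + 286·33222·41947235681362578, 561835·41947235681362578 + 33222·709392124465745995) = (797122648497793485067201, 47134850318039357456520)
(x_5, y_5) = (561835·797122648497793485067201 + 286·33222·47134850318039357456520, 561835·47134850318039357456520 + 33222·797122648497793485067201) = (895702806436806213240996001675, 52964017256829337557486465822)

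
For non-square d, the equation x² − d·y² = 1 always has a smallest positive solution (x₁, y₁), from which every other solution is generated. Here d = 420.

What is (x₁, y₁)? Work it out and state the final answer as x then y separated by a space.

41 2

√420 = [20; 2,40, …], period ℓ=2 (even) → k=1
step 0: (20, 1)  from 20·(1,0) + (0,1)
step 1: (41, 2)  from 2·(20,1) + (1,0)
fundamental: x₁=41, y₁=2  (since 1681 − 420·4 = 1)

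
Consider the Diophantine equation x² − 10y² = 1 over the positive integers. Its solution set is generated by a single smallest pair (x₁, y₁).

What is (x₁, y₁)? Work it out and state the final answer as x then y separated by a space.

[3; 6] for √10; ℓ=1 ⇒ convergent index 1
i=0: a=3 ⇒ p=3, q=1
i=1: a=6 ⇒ p=19, q=6
(x₁, y₁) = (19, 6);  19² − 10·6² = 1 ✓

19 6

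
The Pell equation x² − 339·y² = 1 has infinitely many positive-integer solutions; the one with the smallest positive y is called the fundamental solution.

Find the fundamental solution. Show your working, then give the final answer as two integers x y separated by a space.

97970 5321

d=339: √d = [18; 2,2,2,1,17,1,2,2,2,36] (ℓ=10, even), read p_9/q_9
a_0=18:  p_0=18·1+0=18,  q_0=18·0+1=1
…
a_5=17:  p_5=17·313+221=5542,  q_5=17·17+12=301
a_6=1:  p_6=1·5542+313=5855,  q_6=1·301+17=318
…
a_8=2:  p_8=2·17252+5855=40359,  q_8=2·937+318=2192
a_9=2:  p_9=2·40359+17252=97970,  q_9=2·2192+937=5321
→ (97970, 5321).  Check: 97970²=9598120900, 339·5321²=9598120899, difference 1.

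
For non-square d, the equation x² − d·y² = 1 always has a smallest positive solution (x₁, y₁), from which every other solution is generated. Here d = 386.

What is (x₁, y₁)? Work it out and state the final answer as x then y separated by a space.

111555 5678

√386 = [19; 1,1,1,4,1,18,1,4,1,1,1,38, …], period ℓ=12 (even) → k=11
step 0: (19, 1)  from 19·(1,0) + (0,1)
step 1: (20, 1)  from 1·(19,1) + (1,0)
…
step 4: (275, 14)  from 4·(59,3) + (39,2)
step 5: (334, 17)  from 1·(275,14) + (59,3)
step 6: (6287, 320)  from 18·(334,17) + (275,14)
step 7: (6621, 337)  from 1·(6287,320) + (334,17)
step 8: (32771, 1668)  from 4·(6621,337) + (6287,320)
step 9: (39392, 2005)  from 1·(32771,1668) + (6621,337)
step 10: (72163, 3673)  from 1·(39392,2005) + (32771,1668)
step 11: (111555, 5678)  from 1·(72163,3673) + (39392,2005)
fundamental: x₁=111555, y₁=5678  (since 12444518025 − 386·32239684 = 1)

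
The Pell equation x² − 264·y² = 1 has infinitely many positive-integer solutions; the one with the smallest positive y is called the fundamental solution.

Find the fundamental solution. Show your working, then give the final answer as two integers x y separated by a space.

d=264: √d = [16; 4,32] (ℓ=2, even), read p_1/q_1
step 0: (16, 1)  from 16·(1,0) + (0,1)
step 1: (65, 4)  from 4·(16,1) + (1,0)
(x₁, y₁) = (65, 4);  65² − 264·4² = 1 ✓

65 4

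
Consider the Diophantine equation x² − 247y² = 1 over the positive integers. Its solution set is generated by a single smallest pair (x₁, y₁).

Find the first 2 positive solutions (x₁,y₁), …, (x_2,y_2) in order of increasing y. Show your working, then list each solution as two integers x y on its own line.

d=247: √d = [15; 1,2,1,1,9,1,9,1,1,2,1,30] (ℓ=12, even), read p_11/q_11
k=0  a_k=15  p_k/q_k = 15/1
k=1  a_k=1  p_k/q_k = 16/1
…
k=5  a_k=9  p_k/q_k = 1053/67
…
k=7  a_k=9  p_k/q_k = 11520/733
…
k=10  a_k=2  p_k/q_k = 61089/3887
k=11  a_k=1  p_k/q_k = 85292/5427
→ (85292, 5427).  Check: 85292²=7274725264, 247·5427²=7274725263, difference 1.
k=2:  x_2 = 85292·85292+247·5427·5427 = 14549450527,  y_2 = 85292·5427+5427·85292 = 925759368

85292 5427
14549450527 925759368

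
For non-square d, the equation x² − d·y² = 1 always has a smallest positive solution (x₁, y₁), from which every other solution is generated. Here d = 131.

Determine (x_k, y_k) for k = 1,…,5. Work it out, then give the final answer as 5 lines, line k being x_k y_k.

10610 927
225144199 19670940
4777559892170 417417345873
101379820686703201 8857596059754120
2151279790194282033050 187958187970565080527

√131 → a₀=11, period (2,4,11,4,2,22); ℓ=6 even so k=5
i=0: a=11 ⇒ p=11, q=1
…
i=2: a=4 ⇒ p=103, q=9
i=3: a=11 ⇒ p=1156, q=101
i=4: a=4 ⇒ p=4727, q=413
i=5: a=2 ⇒ p=10610, q=927
fundamental: x₁=10610, y₁=927  (since 112572100 − 131·859329 = 1)
(10610+927√131)^2 = 225144199 + 19670940√131
(10610+927√131)^3 = 4777559892170 + 417417345873√131
(10610+927√131)^4 = 101379820686703201 + 8857596059754120√131
(10610+927√131)^5 = 2151279790194282033050 + 187958187970565080527√131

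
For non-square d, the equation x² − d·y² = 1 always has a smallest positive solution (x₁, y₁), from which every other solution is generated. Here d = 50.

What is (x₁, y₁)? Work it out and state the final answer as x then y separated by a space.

[7; 14] for √50; ℓ=1 ⇒ convergent index 1
a_0=7:  p_0=7·1+0=7,  q_0=7·0+1=1
a_1=14:  p_1=14·7+1=99,  q_1=14·1+0=14
fundamental: x₁=99, y₁=14  (since 9801 − 50·196 = 1)

99 14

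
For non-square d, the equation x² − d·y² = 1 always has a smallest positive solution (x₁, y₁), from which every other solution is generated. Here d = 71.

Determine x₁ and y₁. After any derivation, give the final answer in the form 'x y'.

3480 413

√71 → a₀=8, period (2,2,1,7,1,2,2,16); ℓ=8 even so k=7
k=0  a_k=8  p_k/q_k = 8/1
…
k=6  a_k=2  p_k/q_k = 1483/176
k=7  a_k=2  p_k/q_k = 3480/413
(x₁, y₁) = (3480, 413);  3480² − 71·413² = 1 ✓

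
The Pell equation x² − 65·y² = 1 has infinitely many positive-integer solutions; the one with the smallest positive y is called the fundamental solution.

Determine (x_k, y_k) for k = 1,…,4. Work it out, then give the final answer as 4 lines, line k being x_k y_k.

√65 → a₀=8, period (16); ℓ=1 odd so k=1
k=0  a_k=8  p_k/q_k = 8/1
k=1  a_k=16  p_k/q_k = 129/16
fundamental: x₁=129, y₁=16  (since 16641 − 65·256 = 1)
(x_2, y_2) = (129·129 + 65·16·16, 129·16 + 16·129) = (33281, 4128)
(x_3, y_3) = (129·33281 + 65·16·4128, 129·4128 + 16·33281) = (8586369, 1065008)
(x_4, y_4) = (129·8586369 + 65·16·1065008, 129·1065008 + 16·8586369) = (2215249921, 274767936)

129 16
33281 4128
8586369 1065008
2215249921 274767936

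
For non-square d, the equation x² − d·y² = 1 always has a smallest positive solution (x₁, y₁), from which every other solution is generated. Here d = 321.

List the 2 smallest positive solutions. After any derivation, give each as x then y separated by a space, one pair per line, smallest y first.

215 12
92449 5160

d=321: √d = [17; 1,10,1,34] (ℓ=4, even), read p_3/q_3
step 0: (17, 1)  from 17·(1,0) + (0,1)
step 1: (18, 1)  from 1·(17,1) + (1,0)
step 2: (197, 11)  from 10·(18,1) + (17,1)
step 3: (215, 12)  from 1·(197,11) + (18,1)
(x₁, y₁) = (215, 12);  215² − 321·12² = 1 ✓
n=2: (215,12)∘(215,12) = (215·215+321·12·12, 215·12+12·215) = (92449,5160)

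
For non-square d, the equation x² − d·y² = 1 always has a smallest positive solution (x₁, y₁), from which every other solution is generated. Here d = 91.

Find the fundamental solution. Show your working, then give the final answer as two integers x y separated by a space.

1574 165

√91 → a₀=9, period (1,1,5,1,5,1,1,18); ℓ=8 even so k=7
i=0: a=9 ⇒ p=9, q=1
i=1: a=1 ⇒ p=10, q=1
…
i=4: a=1 ⇒ p=124, q=13
i=5: a=5 ⇒ p=725, q=76
i=6: a=1 ⇒ p=849, q=89
i=7: a=1 ⇒ p=1574, q=165
→ (1574, 165).  Check: 1574²=2477476, 91·165²=2477475, difference 1.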